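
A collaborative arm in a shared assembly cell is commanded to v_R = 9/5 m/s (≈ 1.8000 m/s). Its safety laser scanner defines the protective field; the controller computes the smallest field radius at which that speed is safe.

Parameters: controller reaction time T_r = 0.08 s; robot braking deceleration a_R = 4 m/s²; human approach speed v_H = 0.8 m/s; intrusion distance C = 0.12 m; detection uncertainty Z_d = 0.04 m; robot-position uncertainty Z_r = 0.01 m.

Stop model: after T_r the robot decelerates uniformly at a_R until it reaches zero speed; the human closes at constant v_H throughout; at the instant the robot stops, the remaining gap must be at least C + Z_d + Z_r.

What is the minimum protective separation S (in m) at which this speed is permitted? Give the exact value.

S_min = 1143/1000 m = 1.1430 m

T_s = v_R/a_R = (9/5)/4 = 0.4500 s
robot in T_r: 1.8000·0.0800 = 0.1440 m
robot under decel: 1.8000²/(2·4.0000) = 0.4050 m
human closes 0.8000·0.5300 = 0.4240 m
residual clearance needed = 0.1200+0.0400+0.0100 = 0.1700 m
S_min ≈ 0.1440+0.4050+0.4240+0.1700  ⇒  S_min = 1143/1000 m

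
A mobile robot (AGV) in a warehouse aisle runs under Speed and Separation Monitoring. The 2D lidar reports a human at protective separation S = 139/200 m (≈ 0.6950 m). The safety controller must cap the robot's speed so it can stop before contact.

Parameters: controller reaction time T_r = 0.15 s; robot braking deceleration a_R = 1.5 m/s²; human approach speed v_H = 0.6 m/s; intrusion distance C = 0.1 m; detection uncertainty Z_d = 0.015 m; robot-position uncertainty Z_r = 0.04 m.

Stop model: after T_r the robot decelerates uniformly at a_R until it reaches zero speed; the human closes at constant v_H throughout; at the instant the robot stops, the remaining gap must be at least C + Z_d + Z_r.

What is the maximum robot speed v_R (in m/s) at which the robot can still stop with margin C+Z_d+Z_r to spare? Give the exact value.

v_R_max = 3/5 m/s = 0.6000 m/s

at the boundary: (1/3)·v² + (11/20)·v + (-9/20) = 0
  disc = (11/20)² − 4·(1/3)·(-9/20) = 361/400 ; √disc = 19/20
  v_R = (−(11/20) + 19/20) / (2·(1/3)) = 3/5 m/s
check:
stop time T_s = (3/5)/(3/2) = 0.4000 s
robot covers v_R·T_r = 0.6000·0.1500 = 0.0900 m before braking
robot covers 0.6000·0.4000 − ½·1.5000·0.4000² = 0.1200 m while stopping
human over T_r+T_s: 0.6000·(0.1500+0.4000) = 0.3300 m
residual clearance needed = 0.1000+0.0150+0.0400 = 0.1550 m
sum ≈ 0.0900+0.1200+0.3300+0.1550 ≈ 0.6950 m = S ✓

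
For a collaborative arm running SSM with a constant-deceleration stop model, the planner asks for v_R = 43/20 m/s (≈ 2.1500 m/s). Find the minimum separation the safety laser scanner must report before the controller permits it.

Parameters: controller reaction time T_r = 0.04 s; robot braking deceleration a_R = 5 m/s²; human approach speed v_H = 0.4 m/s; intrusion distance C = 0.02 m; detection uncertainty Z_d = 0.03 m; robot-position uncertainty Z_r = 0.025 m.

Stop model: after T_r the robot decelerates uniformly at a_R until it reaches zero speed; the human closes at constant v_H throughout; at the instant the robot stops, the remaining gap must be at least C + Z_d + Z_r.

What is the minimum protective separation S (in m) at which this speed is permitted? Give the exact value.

S_min = 649/800 m = 0.8113 m

stop time T_s = (43/20)/5 = 0.4300 s
robot in T_r: 2.1500·0.0400 = 0.0860 m
braking distance = 2.1500²/(2·5.0000) = 0.4622 m
human closes 0.4000·0.4700 = 0.1880 m
C+Z_d+Z_r = 0.0200+0.0300+0.0250 = 0.0750 m
S_min ≈ 0.0860+0.4622+0.1880+0.0750  ⇒  S_min = 649/800 m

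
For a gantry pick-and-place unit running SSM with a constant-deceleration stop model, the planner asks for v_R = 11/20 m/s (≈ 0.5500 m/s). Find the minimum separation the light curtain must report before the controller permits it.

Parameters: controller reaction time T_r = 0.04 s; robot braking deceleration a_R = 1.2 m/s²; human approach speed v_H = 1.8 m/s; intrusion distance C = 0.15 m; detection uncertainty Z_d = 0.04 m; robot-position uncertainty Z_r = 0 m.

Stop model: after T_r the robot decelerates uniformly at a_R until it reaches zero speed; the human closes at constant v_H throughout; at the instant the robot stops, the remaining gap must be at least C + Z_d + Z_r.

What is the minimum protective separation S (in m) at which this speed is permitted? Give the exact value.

T_s = v_R/a_R = (11/20)/(6/5) = 0.4583 s
robot covers v_R·T_r = 0.5500·0.0400 = 0.0220 m before braking
braking distance = 0.5500²/(2·1.2000) = 0.1260 m
human closes 1.8000·0.4983 = 0.8970 m
margins: 0.1500+0.0400+0.0000 = 0.1900 m
S_min ≈ 0.0220+0.1260+0.8970+0.1900  ⇒  S_min = 29641/24000 m

S_min = 29641/24000 m = 1.2350 m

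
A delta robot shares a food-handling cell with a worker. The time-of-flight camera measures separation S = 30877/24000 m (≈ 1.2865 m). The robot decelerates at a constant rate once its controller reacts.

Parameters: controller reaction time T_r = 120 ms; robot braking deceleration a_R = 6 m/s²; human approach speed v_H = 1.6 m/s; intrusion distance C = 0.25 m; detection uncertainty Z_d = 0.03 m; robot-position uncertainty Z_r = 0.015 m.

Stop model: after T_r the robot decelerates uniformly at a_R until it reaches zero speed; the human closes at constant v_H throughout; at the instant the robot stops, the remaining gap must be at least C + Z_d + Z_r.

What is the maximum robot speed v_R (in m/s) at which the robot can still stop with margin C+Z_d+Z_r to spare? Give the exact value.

v_R_max = 31/20 m/s = 1.5500 m/s

collect terms ⇒ (1/12)·v_R² + (29/75)·v_R + (-19189/24000) = 0
  disc = (29/75)² − 4·(1/12)·(-19189/24000) = 16641/40000 ; √disc = 129/200
  v_R = (−(29/75) + 129/200) / (2·(1/12)) = 31/20 m/s
check:
T_s = v_R/a_R = (31/20)/6 = 0.2583 s
robot covers v_R·T_r = 1.5500·0.1200 = 0.1860 m before braking
braking distance = 1.5500²/(2·6.0000) = 0.2002 m
human closes 1.6000·0.3783 = 0.6053 m
C+Z_d+Z_r = 0.2500+0.0300+0.0150 = 0.2950 m
sum ≈ 0.1860+0.2002+0.6053+0.2950 ≈ 1.2865 m = S ✓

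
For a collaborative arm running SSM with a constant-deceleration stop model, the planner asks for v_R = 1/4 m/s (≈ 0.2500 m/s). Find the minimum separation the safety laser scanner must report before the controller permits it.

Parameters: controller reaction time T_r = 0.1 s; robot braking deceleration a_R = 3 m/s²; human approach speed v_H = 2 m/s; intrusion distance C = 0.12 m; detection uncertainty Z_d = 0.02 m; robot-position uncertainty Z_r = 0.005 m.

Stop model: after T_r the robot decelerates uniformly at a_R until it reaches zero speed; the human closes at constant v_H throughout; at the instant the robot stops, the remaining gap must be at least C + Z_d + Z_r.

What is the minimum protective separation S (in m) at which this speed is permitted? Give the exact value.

S_min = 1313/2400 m = 0.5471 m

T_s = v_R/a_R = (1/4)/3 = 0.0833 s
robot covers v_R·T_r = 0.2500·0.1000 = 0.0250 m before braking
robot covers 0.2500·0.0833 − ½·3.0000·0.0833² = 0.0104 m while stopping
human closes 2.0000·0.1833 = 0.3667 m
C+Z_d+Z_r = 0.1200+0.0200+0.0050 = 0.1450 m
S_min ≈ 0.0250+0.0104+0.3667+0.1450  ⇒  S_min = 1313/2400 m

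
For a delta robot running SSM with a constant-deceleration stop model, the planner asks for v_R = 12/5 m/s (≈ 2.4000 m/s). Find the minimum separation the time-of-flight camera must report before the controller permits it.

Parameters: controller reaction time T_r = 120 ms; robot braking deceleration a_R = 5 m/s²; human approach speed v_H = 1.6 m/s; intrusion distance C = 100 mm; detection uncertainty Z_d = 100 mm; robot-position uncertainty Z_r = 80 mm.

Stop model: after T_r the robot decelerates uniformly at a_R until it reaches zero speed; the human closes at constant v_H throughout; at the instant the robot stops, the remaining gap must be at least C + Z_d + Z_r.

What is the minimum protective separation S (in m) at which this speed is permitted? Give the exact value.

T_s = v_R/a_R = (12/5)/5 = 0.4800 s
robot covers v_R·T_r = 2.4000·0.1200 = 0.2880 m before braking
braking distance = 2.4000²/(2·5.0000) = 0.5760 m
human over T_r+T_s: 1.6000·(0.1200+0.4800) = 0.9600 m
C+Z_d+Z_r = 0.1000+0.1000+0.0800 = 0.2800 m
S_min ≈ 0.2880+0.5760+0.9600+0.2800  ⇒  S_min = 263/125 m

S_min = 263/125 m = 2.1040 m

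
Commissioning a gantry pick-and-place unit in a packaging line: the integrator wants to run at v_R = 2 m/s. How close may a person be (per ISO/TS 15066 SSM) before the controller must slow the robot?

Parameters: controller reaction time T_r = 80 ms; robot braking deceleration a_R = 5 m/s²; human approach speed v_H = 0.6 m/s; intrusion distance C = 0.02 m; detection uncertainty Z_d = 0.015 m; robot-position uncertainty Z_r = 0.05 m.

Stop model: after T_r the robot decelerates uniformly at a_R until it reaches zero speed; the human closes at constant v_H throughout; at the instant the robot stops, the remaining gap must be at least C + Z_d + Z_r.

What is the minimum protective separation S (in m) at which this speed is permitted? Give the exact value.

T_s = v_R/a_R = 2/5 = 0.4000 s
robot covers v_R·T_r = 2.0000·0.0800 = 0.1600 m before braking
robot under decel: 2.0000²/(2·5.0000) = 0.4000 m
person approaches 0.6000·(0.0800+0.4000) = 0.2880 m
C+Z_d+Z_r = 0.0200+0.0150+0.0500 = 0.0850 m
S_min ≈ 0.1600+0.4000+0.2880+0.0850  ⇒  S_min = 933/1000 m

S_min = 933/1000 m = 0.9330 m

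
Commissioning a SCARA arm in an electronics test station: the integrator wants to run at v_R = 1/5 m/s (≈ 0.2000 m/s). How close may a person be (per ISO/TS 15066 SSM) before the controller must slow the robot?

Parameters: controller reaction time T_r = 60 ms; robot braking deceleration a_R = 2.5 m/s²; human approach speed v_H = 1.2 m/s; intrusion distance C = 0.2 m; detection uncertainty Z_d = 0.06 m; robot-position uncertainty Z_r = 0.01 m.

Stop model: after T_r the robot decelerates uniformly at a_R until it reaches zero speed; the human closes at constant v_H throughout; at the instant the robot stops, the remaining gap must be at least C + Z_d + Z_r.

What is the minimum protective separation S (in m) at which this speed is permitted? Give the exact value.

T_s = v_R/a_R = (1/5)/(5/2) = 0.0800 s
robot in T_r: 0.2000·0.0600 = 0.0120 m
robot covers 0.2000·0.0800 − ½·2.5000·0.0800² = 0.0080 m while stopping
human over T_r+T_s: 1.2000·(0.0600+0.0800) = 0.1680 m
C+Z_d+Z_r = 0.2000+0.0600+0.0100 = 0.2700 m
S_min ≈ 0.0120+0.0080+0.1680+0.2700  ⇒  S_min = 229/500 m

S_min = 229/500 m = 0.4580 m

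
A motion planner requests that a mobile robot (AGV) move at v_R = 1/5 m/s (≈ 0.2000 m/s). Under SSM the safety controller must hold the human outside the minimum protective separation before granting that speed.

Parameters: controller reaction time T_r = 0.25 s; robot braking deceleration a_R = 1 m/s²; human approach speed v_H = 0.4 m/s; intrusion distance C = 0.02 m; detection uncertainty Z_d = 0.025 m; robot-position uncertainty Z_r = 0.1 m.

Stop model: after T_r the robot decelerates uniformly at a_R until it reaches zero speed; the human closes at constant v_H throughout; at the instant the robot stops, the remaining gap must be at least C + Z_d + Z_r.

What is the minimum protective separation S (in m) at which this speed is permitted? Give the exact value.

T_s = v_R/a_R = (1/5)/1 = 0.2000 s
reaction-phase robot travel = 0.2000·0.2500 = 0.0500 m
robot under decel: 0.2000²/(2·1.0000) = 0.0200 m
human over T_r+T_s: 0.4000·(0.2500+0.2000) = 0.1800 m
margins: 0.0200+0.0250+0.1000 = 0.1450 m
S_min ≈ 0.0500+0.0200+0.1800+0.1450  ⇒  S_min = 79/200 m

S_min = 79/200 m = 0.3950 m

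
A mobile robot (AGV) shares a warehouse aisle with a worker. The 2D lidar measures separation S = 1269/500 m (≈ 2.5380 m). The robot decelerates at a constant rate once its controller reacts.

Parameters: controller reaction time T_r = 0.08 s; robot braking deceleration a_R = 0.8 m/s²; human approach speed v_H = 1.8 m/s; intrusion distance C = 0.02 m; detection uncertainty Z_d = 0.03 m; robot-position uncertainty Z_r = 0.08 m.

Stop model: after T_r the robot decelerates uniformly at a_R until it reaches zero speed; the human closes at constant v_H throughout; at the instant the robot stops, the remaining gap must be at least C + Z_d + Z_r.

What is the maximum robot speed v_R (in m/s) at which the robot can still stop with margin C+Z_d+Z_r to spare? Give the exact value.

collect terms ⇒ (5/8)·v_R² + (233/100)·v_R + (-283/125) = 0
  disc = (233/100)² − 4·(5/8)·(-283/125) = 110889/10000 ; √disc = 333/100
  v_R = (−(233/100) + 333/100) / (2·(5/8)) = 4/5 m/s
check:
stop time T_s = (4/5)/(4/5) = 1.0000 s
robot covers v_R·T_r = 0.8000·0.0800 = 0.0640 m before braking
robot under decel: 0.8000²/(2·0.8000) = 0.4000 m
human closes 1.8000·1.0800 = 1.9440 m
C+Z_d+Z_r = 0.0200+0.0300+0.0800 = 0.1300 m
sum ≈ 0.0640+0.4000+1.9440+0.1300 ≈ 2.5380 m = S ✓

v_R_max = 4/5 m/s = 0.8000 m/s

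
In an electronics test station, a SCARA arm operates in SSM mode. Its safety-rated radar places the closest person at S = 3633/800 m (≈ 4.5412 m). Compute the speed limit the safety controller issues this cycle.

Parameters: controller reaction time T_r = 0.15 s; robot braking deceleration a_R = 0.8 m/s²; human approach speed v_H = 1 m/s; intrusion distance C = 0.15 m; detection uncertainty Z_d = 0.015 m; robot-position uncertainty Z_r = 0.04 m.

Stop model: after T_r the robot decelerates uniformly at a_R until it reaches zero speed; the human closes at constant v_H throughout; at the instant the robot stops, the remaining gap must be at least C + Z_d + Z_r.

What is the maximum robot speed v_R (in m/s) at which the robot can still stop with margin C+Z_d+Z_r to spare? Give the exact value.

v_R_max = 17/10 m/s = 1.7000 m/s

quadratic (5/8)·v² + (7/5)·v + (-3349/800) = 0
  disc = (7/5)² − 4·(5/8)·(-3349/800) = 19881/1600 ; √disc = 141/40
  v_R = (−(7/5) + 141/40) / (2·(5/8)) = 17/10 m/s
check:
stop time T_s = (17/10)/(4/5) = 2.1250 s
robot covers v_R·T_r = 1.7000·0.1500 = 0.2550 m before braking
braking distance = 1.7000²/(2·0.8000) = 1.8062 m
human closes 1.0000·2.2750 = 2.2750 m
margins: 0.1500+0.0150+0.0400 = 0.2050 m
sum ≈ 0.2550+1.8062+2.2750+0.2050 ≈ 4.5412 m = S ✓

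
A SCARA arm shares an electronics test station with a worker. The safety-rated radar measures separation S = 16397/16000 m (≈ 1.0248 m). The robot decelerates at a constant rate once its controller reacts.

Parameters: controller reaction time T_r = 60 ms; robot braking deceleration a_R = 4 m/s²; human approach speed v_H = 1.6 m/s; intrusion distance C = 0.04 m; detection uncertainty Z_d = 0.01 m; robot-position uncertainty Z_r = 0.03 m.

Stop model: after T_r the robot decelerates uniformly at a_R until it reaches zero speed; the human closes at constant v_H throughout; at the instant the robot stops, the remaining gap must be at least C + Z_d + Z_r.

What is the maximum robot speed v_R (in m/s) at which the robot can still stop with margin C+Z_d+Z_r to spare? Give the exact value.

v_R_max = 27/20 m/s = 1.3500 m/s

at the boundary: (1/8)·v² + (23/50)·v + (-13581/16000) = 0
  disc = (23/50)² − 4·(1/8)·(-13581/16000) = 101761/160000 ; √disc = 319/400
  v_R = (−(23/50) + 319/400) / (2·(1/8)) = 27/20 m/s
check:
stop time T_s = (27/20)/4 = 0.3375 s
reaction-phase robot travel = 1.3500·0.0600 = 0.0810 m
braking distance = 1.3500²/(2·4.0000) = 0.2278 m
person approaches 1.6000·(0.0600+0.3375) = 0.6360 m
C+Z_d+Z_r = 0.0400+0.0100+0.0300 = 0.0800 m
sum ≈ 0.0810+0.2278+0.6360+0.0800 ≈ 1.0248 m = S ✓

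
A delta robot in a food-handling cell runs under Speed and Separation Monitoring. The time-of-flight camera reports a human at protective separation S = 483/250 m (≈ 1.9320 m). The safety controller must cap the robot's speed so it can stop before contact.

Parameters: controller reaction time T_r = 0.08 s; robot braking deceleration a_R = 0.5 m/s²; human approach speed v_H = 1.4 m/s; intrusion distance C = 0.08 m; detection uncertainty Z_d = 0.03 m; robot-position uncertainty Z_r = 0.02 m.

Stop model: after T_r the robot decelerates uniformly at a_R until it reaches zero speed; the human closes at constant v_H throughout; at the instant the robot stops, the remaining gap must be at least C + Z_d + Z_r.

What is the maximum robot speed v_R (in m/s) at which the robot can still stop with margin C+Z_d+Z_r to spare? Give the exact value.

quadratic (1)·v² + (72/25)·v + (-169/100) = 0
  disc = (72/25)² − 4·(1)·(-169/100) = 9409/625 ; √disc = 97/25
  v_R = (−(72/25) + 97/25) / (2·(1)) = 1/2 m/s
check:
stop time T_s = (1/2)/(1/2) = 1.0000 s
robot covers v_R·T_r = 0.5000·0.0800 = 0.0400 m before braking
robot covers 0.5000·1.0000 − ½·0.5000·1.0000² = 0.2500 m while stopping
human closes 1.4000·1.0800 = 1.5120 m
residual clearance needed = 0.0800+0.0300+0.0200 = 0.1300 m
sum ≈ 0.0400+0.2500+1.5120+0.1300 ≈ 1.9320 m = S ✓

v_R_max = 1/2 m/s = 0.5000 m/s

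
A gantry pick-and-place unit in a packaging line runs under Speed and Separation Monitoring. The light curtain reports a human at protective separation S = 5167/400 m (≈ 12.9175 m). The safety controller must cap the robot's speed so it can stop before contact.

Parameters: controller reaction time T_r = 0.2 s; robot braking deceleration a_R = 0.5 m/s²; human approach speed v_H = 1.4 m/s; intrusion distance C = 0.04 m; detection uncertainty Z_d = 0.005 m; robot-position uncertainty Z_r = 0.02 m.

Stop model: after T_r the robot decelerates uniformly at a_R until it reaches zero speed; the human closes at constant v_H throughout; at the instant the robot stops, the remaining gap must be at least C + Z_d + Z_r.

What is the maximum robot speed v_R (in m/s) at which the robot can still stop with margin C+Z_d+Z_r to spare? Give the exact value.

quadratic (1)·v² + (3)·v + (-5029/400) = 0
  disc = (3)² − 4·(1)·(-5029/400) = 5929/100 ; √disc = 77/10
  v_R = (−(3) + 77/10) / (2·(1)) = 47/20 m/s
check:
braking lasts T_s = (47/20)/(1/2) = 4.7000 s
reaction-phase robot travel = 2.3500·0.2000 = 0.4700 m
braking distance = 2.3500²/(2·0.5000) = 5.5225 m
human closes 1.4000·4.9000 = 6.8600 m
margins: 0.0400+0.0050+0.0200 = 0.0650 m
sum ≈ 0.4700+5.5225+6.8600+0.0650 ≈ 12.9175 m = S ✓

v_R_max = 47/20 m/s = 2.3500 m/s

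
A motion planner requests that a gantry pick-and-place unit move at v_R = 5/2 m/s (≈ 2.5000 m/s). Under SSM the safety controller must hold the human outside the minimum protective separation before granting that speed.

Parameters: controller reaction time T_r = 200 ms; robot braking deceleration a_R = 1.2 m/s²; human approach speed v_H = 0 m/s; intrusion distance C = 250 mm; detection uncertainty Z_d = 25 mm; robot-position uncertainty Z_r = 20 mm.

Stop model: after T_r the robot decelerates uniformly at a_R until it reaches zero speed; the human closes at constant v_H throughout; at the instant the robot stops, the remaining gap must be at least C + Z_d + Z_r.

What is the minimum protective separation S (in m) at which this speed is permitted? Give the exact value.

braking lasts T_s = (5/2)/(6/5) = 2.0833 s
robot in T_r: 2.5000·0.2000 = 0.5000 m
robot covers 2.5000·2.0833 − ½·1.2000·2.0833² = 2.6042 m while stopping
human over T_r+T_s: 0.0000·(0.2000+2.0833) = 0.0000 m
residual clearance needed = 0.2500+0.0250+0.0200 = 0.2950 m
S_min ≈ 0.5000+2.6042+0.0000+0.2950  ⇒  S_min = 4079/1200 m

S_min = 4079/1200 m = 3.3992 m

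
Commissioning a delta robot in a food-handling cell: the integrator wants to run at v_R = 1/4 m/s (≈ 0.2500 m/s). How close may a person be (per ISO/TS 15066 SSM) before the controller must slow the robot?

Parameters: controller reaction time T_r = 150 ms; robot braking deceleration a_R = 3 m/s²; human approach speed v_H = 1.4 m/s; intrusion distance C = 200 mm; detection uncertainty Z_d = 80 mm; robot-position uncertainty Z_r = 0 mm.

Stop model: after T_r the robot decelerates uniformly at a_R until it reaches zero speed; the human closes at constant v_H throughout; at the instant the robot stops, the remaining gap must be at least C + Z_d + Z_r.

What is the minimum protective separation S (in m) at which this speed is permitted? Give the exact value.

stop time T_s = (1/4)/3 = 0.0833 s
robot covers v_R·T_r = 0.2500·0.1500 = 0.0375 m before braking
robot under decel: 0.2500²/(2·3.0000) = 0.0104 m
human closes 1.4000·0.2333 = 0.3267 m
residual clearance needed = 0.2000+0.0800+0.0000 = 0.2800 m
S_min ≈ 0.0375+0.0104+0.3267+0.2800  ⇒  S_min = 1571/2400 m

S_min = 1571/2400 m = 0.6546 m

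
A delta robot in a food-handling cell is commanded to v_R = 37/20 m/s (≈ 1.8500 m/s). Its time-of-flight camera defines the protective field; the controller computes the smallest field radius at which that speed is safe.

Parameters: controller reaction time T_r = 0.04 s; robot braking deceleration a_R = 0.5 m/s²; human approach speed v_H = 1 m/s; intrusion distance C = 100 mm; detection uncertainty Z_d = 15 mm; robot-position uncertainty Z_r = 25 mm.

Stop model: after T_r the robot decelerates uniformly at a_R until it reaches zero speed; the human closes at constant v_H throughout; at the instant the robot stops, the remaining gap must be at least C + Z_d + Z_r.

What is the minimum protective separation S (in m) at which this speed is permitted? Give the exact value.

S_min = 14753/2000 m = 7.3765 m

stop time T_s = (37/20)/(1/2) = 3.7000 s
robot in T_r: 1.8500·0.0400 = 0.0740 m
braking distance = 1.8500²/(2·0.5000) = 3.4225 m
human over T_r+T_s: 1.0000·(0.0400+3.7000) = 3.7400 m
C+Z_d+Z_r = 0.1000+0.0150+0.0250 = 0.1400 m
S_min ≈ 0.0740+3.4225+3.7400+0.1400  ⇒  S_min = 14753/2000 m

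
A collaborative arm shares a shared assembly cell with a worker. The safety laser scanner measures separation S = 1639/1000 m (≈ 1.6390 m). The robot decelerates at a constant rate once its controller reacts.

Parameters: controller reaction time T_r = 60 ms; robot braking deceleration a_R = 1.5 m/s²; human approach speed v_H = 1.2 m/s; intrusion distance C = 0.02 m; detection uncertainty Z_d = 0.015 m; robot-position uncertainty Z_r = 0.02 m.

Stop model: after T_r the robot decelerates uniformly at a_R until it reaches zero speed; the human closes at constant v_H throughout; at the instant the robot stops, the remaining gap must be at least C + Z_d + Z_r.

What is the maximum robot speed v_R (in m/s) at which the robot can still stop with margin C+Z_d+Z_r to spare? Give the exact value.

v_R_max = 6/5 m/s = 1.2000 m/s

at the boundary: (1/3)·v² + (43/50)·v + (-189/125) = 0
  disc = (43/50)² − 4·(1/3)·(-189/125) = 6889/2500 ; √disc = 83/50
  v_R = (−(43/50) + 83/50) / (2·(1/3)) = 6/5 m/s
check:
stop time T_s = (6/5)/(3/2) = 0.8000 s
reaction-phase robot travel = 1.2000·0.0600 = 0.0720 m
robot covers 1.2000·0.8000 − ½·1.5000·0.8000² = 0.4800 m while stopping
human over T_r+T_s: 1.2000·(0.0600+0.8000) = 1.0320 m
C+Z_d+Z_r = 0.0200+0.0150+0.0200 = 0.0550 m
sum ≈ 0.0720+0.4800+1.0320+0.0550 ≈ 1.6390 m = S ✓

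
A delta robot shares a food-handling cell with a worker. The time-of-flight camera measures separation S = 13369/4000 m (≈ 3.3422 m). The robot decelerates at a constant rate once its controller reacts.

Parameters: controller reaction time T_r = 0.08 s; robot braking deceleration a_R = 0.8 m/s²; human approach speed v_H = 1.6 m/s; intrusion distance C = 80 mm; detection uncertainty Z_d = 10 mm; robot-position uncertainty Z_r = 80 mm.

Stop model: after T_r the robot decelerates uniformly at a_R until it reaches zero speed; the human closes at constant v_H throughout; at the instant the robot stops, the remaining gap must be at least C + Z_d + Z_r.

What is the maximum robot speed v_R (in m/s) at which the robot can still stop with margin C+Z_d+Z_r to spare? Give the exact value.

collect terms ⇒ (5/8)·v_R² + (52/25)·v_R + (-12177/4000) = 0
  disc = (52/25)² − 4·(5/8)·(-12177/4000) = 477481/40000 ; √disc = 691/200
  v_R = (−(52/25) + 691/200) / (2·(5/8)) = 11/10 m/s
check:
braking lasts T_s = (11/10)/(4/5) = 1.3750 s
robot in T_r: 1.1000·0.0800 = 0.0880 m
braking distance = 1.1000²/(2·0.8000) = 0.7562 m
human over T_r+T_s: 1.6000·(0.0800+1.3750) = 2.3280 m
C+Z_d+Z_r = 0.0800+0.0100+0.0800 = 0.1700 m
sum ≈ 0.0880+0.7562+2.3280+0.1700 ≈ 3.3422 m = S ✓

v_R_max = 11/10 m/s = 1.1000 m/s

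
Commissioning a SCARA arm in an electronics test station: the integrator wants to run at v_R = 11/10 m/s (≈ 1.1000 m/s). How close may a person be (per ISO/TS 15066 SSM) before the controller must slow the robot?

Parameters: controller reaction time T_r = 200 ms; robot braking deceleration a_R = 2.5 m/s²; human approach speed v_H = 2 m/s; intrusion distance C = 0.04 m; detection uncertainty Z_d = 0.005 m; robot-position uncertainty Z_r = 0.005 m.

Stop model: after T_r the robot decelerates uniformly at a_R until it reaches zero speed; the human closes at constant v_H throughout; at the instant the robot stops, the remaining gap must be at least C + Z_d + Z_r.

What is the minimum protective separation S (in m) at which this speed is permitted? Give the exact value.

stop time T_s = (11/10)/(5/2) = 0.4400 s
reaction-phase robot travel = 1.1000·0.2000 = 0.2200 m
robot covers 1.1000·0.4400 − ½·2.5000·0.4400² = 0.2420 m while stopping
human closes 2.0000·0.6400 = 1.2800 m
margins: 0.0400+0.0050+0.0050 = 0.0500 m
S_min ≈ 0.2200+0.2420+1.2800+0.0500  ⇒  S_min = 224/125 m

S_min = 224/125 m = 1.7920 m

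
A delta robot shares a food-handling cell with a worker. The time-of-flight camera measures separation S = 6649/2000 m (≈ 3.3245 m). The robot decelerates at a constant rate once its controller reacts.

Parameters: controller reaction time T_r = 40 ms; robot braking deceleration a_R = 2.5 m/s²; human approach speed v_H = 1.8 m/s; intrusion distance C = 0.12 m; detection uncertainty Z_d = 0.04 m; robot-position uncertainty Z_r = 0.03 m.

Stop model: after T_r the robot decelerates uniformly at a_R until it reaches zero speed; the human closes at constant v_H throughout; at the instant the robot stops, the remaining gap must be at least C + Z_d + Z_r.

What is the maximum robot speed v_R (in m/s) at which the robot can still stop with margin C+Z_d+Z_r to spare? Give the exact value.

collect terms ⇒ (1/5)·v_R² + (19/25)·v_R + (-49/16) = 0
  disc = (19/25)² − 4·(1/5)·(-49/16) = 7569/2500 ; √disc = 87/50
  v_R = (−(19/25) + 87/50) / (2·(1/5)) = 49/20 m/s
check:
braking lasts T_s = (49/20)/(5/2) = 0.9800 s
robot in T_r: 2.4500·0.0400 = 0.0980 m
robot covers 2.4500·0.9800 − ½·2.5000·0.9800² = 1.2005 m while stopping
human over T_r+T_s: 1.8000·(0.0400+0.9800) = 1.8360 m
margins: 0.1200+0.0400+0.0300 = 0.1900 m
sum ≈ 0.0980+1.2005+1.8360+0.1900 ≈ 3.3245 m = S ✓

v_R_max = 49/20 m/s = 2.4500 m/s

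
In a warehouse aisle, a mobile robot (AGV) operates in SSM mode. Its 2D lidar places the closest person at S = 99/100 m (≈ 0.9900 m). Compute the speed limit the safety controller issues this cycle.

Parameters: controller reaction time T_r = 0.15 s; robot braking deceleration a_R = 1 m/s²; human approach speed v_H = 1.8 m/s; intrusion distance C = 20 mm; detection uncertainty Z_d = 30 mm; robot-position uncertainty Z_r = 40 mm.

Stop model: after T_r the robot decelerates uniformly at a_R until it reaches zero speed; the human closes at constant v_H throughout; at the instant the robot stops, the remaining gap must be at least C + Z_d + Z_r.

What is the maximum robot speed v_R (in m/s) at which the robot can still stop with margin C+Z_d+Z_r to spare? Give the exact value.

v_R_max = 3/10 m/s = 0.3000 m/s

at the boundary: (1/2)·v² + (39/20)·v + (-63/100) = 0
  disc = (39/20)² − 4·(1/2)·(-63/100) = 81/16 ; √disc = 9/4
  v_R = (−(39/20) + 9/4) / (2·(1/2)) = 3/10 m/s
check:
T_s = v_R/a_R = (3/10)/1 = 0.3000 s
reaction-phase robot travel = 0.3000·0.1500 = 0.0450 m
braking distance = 0.3000²/(2·1.0000) = 0.0450 m
person approaches 1.8000·(0.1500+0.3000) = 0.8100 m
C+Z_d+Z_r = 0.0200+0.0300+0.0400 = 0.0900 m
sum ≈ 0.0450+0.0450+0.8100+0.0900 ≈ 0.9900 m = S ✓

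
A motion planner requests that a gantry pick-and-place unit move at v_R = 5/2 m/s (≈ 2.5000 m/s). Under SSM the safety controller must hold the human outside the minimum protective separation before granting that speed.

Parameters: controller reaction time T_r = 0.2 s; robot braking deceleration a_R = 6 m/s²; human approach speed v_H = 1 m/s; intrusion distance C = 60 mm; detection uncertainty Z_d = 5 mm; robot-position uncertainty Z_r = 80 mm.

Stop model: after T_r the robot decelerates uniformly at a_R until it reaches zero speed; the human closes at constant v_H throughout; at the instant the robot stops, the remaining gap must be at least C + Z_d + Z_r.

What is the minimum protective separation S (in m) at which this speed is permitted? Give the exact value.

T_s = v_R/a_R = (5/2)/6 = 0.4167 s
robot in T_r: 2.5000·0.2000 = 0.5000 m
robot under decel: 2.5000²/(2·6.0000) = 0.5208 m
human closes 1.0000·0.6167 = 0.6167 m
C+Z_d+Z_r = 0.0600+0.0050+0.0800 = 0.1450 m
S_min ≈ 0.5000+0.5208+0.6167+0.1450  ⇒  S_min = 713/400 m

S_min = 713/400 m = 1.7825 m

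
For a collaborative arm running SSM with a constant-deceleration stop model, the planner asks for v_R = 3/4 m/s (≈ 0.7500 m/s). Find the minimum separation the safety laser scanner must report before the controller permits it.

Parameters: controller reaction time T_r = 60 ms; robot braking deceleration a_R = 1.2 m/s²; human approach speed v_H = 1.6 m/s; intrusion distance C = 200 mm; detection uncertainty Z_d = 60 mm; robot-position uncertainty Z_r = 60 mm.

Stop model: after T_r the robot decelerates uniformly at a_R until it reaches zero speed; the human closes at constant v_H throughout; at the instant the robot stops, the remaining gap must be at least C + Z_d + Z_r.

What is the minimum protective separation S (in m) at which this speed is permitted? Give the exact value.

braking lasts T_s = (3/4)/(6/5) = 0.6250 s
reaction-phase robot travel = 0.7500·0.0600 = 0.0450 m
robot under decel: 0.7500²/(2·1.2000) = 0.2344 m
human closes 1.6000·0.6850 = 1.0960 m
C+Z_d+Z_r = 0.2000+0.0600+0.0600 = 0.3200 m
S_min ≈ 0.0450+0.2344+1.0960+0.3200  ⇒  S_min = 13563/8000 m

S_min = 13563/8000 m = 1.6954 m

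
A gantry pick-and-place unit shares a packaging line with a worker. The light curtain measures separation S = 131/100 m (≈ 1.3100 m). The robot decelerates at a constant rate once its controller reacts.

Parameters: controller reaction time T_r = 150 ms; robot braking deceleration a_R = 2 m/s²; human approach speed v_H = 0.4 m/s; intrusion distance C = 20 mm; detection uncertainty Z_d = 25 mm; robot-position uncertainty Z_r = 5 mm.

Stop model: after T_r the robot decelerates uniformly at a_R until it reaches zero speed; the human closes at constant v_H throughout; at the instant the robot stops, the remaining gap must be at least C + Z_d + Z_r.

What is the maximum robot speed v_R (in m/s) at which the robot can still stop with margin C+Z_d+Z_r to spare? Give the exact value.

v_R_max = 8/5 m/s = 1.6000 m/s

at the boundary: (1/4)·v² + (7/20)·v + (-6/5) = 0
  disc = (7/20)² − 4·(1/4)·(-6/5) = 529/400 ; √disc = 23/20
  v_R = (−(7/20) + 23/20) / (2·(1/4)) = 8/5 m/s
check:
stop time T_s = (8/5)/2 = 0.8000 s
robot covers v_R·T_r = 1.6000·0.1500 = 0.2400 m before braking
braking distance = 1.6000²/(2·2.0000) = 0.6400 m
human over T_r+T_s: 0.4000·(0.1500+0.8000) = 0.3800 m
C+Z_d+Z_r = 0.0200+0.0250+0.0050 = 0.0500 m
sum ≈ 0.2400+0.6400+0.3800+0.0500 ≈ 1.3100 m = S ✓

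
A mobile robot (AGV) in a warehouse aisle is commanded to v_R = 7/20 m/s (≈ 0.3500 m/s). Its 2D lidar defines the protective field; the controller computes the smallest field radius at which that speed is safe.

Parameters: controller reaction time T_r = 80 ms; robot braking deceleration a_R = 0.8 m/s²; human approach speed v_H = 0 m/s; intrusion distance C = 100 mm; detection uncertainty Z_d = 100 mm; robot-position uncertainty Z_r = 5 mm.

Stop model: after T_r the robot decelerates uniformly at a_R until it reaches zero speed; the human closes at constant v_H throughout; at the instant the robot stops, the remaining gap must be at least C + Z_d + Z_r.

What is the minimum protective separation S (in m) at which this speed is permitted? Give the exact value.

braking lasts T_s = (7/20)/(4/5) = 0.4375 s
robot covers v_R·T_r = 0.3500·0.0800 = 0.0280 m before braking
robot under decel: 0.3500²/(2·0.8000) = 0.0766 m
human over T_r+T_s: 0.0000·(0.0800+0.4375) = 0.0000 m
margins: 0.1000+0.1000+0.0050 = 0.2050 m
S_min ≈ 0.0280+0.0766+0.0000+0.2050  ⇒  S_min = 4953/16000 m

S_min = 4953/16000 m = 0.3096 m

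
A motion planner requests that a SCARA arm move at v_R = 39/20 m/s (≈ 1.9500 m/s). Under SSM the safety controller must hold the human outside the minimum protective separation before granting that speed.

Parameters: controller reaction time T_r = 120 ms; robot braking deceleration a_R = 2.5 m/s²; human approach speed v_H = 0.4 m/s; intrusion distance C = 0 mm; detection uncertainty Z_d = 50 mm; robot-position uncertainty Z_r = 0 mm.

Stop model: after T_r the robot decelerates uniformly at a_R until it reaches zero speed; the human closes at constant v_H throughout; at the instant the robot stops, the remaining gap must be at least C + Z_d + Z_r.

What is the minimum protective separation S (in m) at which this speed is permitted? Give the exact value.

S_min = 2809/2000 m = 1.4045 m

stop time T_s = (39/20)/(5/2) = 0.7800 s
robot in T_r: 1.9500·0.1200 = 0.2340 m
robot under decel: 1.9500²/(2·2.5000) = 0.7605 m
human closes 0.4000·0.9000 = 0.3600 m
C+Z_d+Z_r = 0.0000+0.0500+0.0000 = 0.0500 m
S_min ≈ 0.2340+0.7605+0.3600+0.0500  ⇒  S_min = 2809/2000 m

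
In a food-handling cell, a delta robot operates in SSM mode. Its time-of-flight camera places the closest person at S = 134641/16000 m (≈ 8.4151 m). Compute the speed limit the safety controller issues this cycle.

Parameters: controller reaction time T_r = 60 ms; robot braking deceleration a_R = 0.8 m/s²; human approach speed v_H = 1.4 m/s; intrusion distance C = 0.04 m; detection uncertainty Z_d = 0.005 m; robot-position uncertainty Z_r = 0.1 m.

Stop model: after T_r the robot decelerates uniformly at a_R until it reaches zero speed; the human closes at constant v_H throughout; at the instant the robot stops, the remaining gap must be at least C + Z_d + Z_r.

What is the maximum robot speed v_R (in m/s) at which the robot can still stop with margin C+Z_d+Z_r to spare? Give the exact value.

v_R_max = 49/20 m/s = 2.4500 m/s

collect terms ⇒ (5/8)·v_R² + (181/100)·v_R + (-130977/16000) = 0
  disc = (181/100)² − 4·(5/8)·(-130977/16000) = 3798601/160000 ; √disc = 1949/400
  v_R = (−(181/100) + 1949/400) / (2·(5/8)) = 49/20 m/s
check:
braking lasts T_s = (49/20)/(4/5) = 3.0625 s
reaction-phase robot travel = 2.4500·0.0600 = 0.1470 m
braking distance = 2.4500²/(2·0.8000) = 3.7516 m
human over T_r+T_s: 1.4000·(0.0600+3.0625) = 4.3715 m
residual clearance needed = 0.0400+0.0050+0.1000 = 0.1450 m
sum ≈ 0.1470+3.7516+4.3715+0.1450 ≈ 8.4151 m = S ✓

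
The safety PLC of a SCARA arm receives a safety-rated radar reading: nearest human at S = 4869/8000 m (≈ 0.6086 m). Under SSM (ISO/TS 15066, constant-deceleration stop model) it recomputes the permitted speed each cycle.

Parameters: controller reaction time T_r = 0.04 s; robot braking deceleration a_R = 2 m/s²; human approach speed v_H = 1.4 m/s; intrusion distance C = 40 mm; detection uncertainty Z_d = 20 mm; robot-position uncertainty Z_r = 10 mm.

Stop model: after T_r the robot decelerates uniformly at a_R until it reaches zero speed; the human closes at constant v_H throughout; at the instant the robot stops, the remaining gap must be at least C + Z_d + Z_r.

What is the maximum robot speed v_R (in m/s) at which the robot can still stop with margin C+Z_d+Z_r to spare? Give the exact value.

at the boundary: (1/4)·v² + (37/50)·v + (-3861/8000) = 0
  disc = (37/50)² − 4·(1/4)·(-3861/8000) = 41209/40000 ; √disc = 203/200
  v_R = (−(37/50) + 203/200) / (2·(1/4)) = 11/20 m/s
check:
braking lasts T_s = (11/20)/2 = 0.2750 s
robot covers v_R·T_r = 0.5500·0.0400 = 0.0220 m before braking
robot under decel: 0.5500²/(2·2.0000) = 0.0756 m
human over T_r+T_s: 1.4000·(0.0400+0.2750) = 0.4410 m
margins: 0.0400+0.0200+0.0100 = 0.0700 m
sum ≈ 0.0220+0.0756+0.4410+0.0700 ≈ 0.6086 m = S ✓

v_R_max = 11/20 m/s = 0.5500 m/s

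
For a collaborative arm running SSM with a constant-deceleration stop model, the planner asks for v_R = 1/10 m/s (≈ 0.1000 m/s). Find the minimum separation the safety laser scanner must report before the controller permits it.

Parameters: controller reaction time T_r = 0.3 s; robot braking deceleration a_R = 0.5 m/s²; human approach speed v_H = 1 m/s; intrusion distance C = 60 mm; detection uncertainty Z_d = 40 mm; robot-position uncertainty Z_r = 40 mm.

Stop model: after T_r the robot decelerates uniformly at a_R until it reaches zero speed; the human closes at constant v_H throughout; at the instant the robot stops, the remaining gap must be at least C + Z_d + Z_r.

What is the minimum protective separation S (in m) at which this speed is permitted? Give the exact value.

S_min = 17/25 m = 0.6800 m

stop time T_s = (1/10)/(1/2) = 0.2000 s
robot in T_r: 0.1000·0.3000 = 0.0300 m
braking distance = 0.1000²/(2·0.5000) = 0.0100 m
human closes 1.0000·0.5000 = 0.5000 m
C+Z_d+Z_r = 0.0600+0.0400+0.0400 = 0.1400 m
S_min ≈ 0.0300+0.0100+0.5000+0.1400  ⇒  S_min = 17/25 m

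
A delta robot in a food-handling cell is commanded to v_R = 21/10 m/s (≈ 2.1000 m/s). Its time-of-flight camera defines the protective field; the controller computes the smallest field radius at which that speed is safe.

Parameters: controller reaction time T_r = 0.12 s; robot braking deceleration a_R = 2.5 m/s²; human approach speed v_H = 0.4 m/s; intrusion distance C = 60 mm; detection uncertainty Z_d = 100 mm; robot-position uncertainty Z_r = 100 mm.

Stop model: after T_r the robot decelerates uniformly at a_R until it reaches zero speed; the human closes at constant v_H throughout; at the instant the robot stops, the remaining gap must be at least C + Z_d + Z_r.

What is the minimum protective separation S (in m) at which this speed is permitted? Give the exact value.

T_s = v_R/a_R = (21/10)/(5/2) = 0.8400 s
robot in T_r: 2.1000·0.1200 = 0.2520 m
robot under decel: 2.1000²/(2·2.5000) = 0.8820 m
human closes 0.4000·0.9600 = 0.3840 m
residual clearance needed = 0.0600+0.1000+0.1000 = 0.2600 m
S_min ≈ 0.2520+0.8820+0.3840+0.2600  ⇒  S_min = 889/500 m

S_min = 889/500 m = 1.7780 m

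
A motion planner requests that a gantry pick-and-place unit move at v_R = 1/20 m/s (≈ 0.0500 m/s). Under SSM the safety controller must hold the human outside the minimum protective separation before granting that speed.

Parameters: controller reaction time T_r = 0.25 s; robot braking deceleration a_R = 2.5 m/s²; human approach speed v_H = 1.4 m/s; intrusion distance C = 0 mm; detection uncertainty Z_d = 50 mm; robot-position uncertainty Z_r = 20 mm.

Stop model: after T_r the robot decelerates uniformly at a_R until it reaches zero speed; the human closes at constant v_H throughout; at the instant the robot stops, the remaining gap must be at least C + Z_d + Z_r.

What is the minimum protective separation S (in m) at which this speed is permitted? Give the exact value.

S_min = 461/1000 m = 0.4610 m

braking lasts T_s = (1/20)/(5/2) = 0.0200 s
robot covers v_R·T_r = 0.0500·0.2500 = 0.0125 m before braking
robot covers 0.0500·0.0200 − ½·2.5000·0.0200² = 0.0005 m while stopping
person approaches 1.4000·(0.2500+0.0200) = 0.3780 m
residual clearance needed = 0.0000+0.0500+0.0200 = 0.0700 m
S_min ≈ 0.0125+0.0005+0.3780+0.0700  ⇒  S_min = 461/1000 m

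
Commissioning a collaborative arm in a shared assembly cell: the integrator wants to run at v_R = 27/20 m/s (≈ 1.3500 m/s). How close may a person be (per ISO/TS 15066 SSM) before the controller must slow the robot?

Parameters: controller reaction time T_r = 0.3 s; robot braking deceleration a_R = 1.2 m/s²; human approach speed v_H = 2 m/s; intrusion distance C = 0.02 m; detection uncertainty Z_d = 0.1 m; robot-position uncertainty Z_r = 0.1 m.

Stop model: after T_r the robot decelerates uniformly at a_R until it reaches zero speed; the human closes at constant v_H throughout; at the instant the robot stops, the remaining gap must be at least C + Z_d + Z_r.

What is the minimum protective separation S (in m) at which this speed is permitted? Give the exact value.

stop time T_s = (27/20)/(6/5) = 1.1250 s
reaction-phase robot travel = 1.3500·0.3000 = 0.4050 m
robot covers 1.3500·1.1250 − ½·1.2000·1.1250² = 0.7594 m while stopping
human over T_r+T_s: 2.0000·(0.3000+1.1250) = 2.8500 m
residual clearance needed = 0.0200+0.1000+0.1000 = 0.2200 m
S_min ≈ 0.4050+0.7594+2.8500+0.2200  ⇒  S_min = 271/64 m

S_min = 271/64 m = 4.2344 m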